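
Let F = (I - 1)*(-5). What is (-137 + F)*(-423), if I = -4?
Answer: 47376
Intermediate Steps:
F = 25 (F = (-4 - 1)*(-5) = -5*(-5) = 25)
(-137 + F)*(-423) = (-137 + 25)*(-423) = -112*(-423) = 47376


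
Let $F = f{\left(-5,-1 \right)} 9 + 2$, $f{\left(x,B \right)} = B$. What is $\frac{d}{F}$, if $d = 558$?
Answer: $- \frac{558}{7} \approx -79.714$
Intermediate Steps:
$F = -7$ ($F = \left(-1\right) 9 + 2 = -9 + 2 = -7$)
$\frac{d}{F} = \frac{558}{-7} = 558 \left(- \frac{1}{7}\right) = - \frac{558}{7}$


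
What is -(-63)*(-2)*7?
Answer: -882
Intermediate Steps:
-(-63)*(-2)*7 = -21*6*7 = -126*7 = -882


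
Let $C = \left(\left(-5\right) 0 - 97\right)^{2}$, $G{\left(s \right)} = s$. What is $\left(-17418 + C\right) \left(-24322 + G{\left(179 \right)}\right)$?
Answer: $193361287$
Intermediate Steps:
$C = 9409$ ($C = \left(0 - 97\right)^{2} = \left(-97\right)^{2} = 9409$)
$\left(-17418 + C\right) \left(-24322 + G{\left(179 \right)}\right) = \left(-17418 + 9409\right) \left(-24322 + 179\right) = \left(-8009\right) \left(-24143\right) = 193361287$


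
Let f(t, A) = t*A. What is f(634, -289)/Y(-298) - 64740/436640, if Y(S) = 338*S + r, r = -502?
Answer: 1836260735/1104983016 ≈ 1.6618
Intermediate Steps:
f(t, A) = A*t
Y(S) = -502 + 338*S (Y(S) = 338*S - 502 = -502 + 338*S)
f(634, -289)/Y(-298) - 64740/436640 = (-289*634)/(-502 + 338*(-298)) - 64740/436640 = -183226/(-502 - 100724) - 64740*1/436640 = -183226/(-101226) - 3237/21832 = -183226*(-1/101226) - 3237/21832 = 91613/50613 - 3237/21832 = 1836260735/1104983016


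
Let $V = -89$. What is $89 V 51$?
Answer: $-403971$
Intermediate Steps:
$89 V 51 = 89 \left(-89\right) 51 = \left(-7921\right) 51 = -403971$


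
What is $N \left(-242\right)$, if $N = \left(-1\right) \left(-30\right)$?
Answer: $-7260$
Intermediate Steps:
$N = 30$
$N \left(-242\right) = 30 \left(-242\right) = -7260$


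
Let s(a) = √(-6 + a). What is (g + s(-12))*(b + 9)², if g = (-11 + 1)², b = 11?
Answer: 40000 + 1200*I*√2 ≈ 40000.0 + 1697.1*I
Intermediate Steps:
g = 100 (g = (-10)² = 100)
(g + s(-12))*(b + 9)² = (100 + √(-6 - 12))*(11 + 9)² = (100 + √(-18))*20² = (100 + 3*I*√2)*400 = 40000 + 1200*I*√2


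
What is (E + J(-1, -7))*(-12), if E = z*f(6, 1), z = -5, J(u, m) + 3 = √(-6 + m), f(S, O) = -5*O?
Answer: -264 - 12*I*√13 ≈ -264.0 - 43.267*I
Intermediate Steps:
J(u, m) = -3 + √(-6 + m)
E = 25 (E = -(-25) = -5*(-5) = 25)
(E + J(-1, -7))*(-12) = (25 + (-3 + √(-6 - 7)))*(-12) = (25 + (-3 + √(-13)))*(-12) = (25 + (-3 + I*√13))*(-12) = (22 + I*√13)*(-12) = -264 - 12*I*√13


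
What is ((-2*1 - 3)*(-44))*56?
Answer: 12320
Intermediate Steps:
((-2*1 - 3)*(-44))*56 = ((-2 - 3)*(-44))*56 = -5*(-44)*56 = 220*56 = 12320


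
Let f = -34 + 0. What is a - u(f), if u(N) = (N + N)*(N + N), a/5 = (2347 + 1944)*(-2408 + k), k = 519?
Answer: -40533119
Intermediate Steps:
a = -40528495 (a = 5*((2347 + 1944)*(-2408 + 519)) = 5*(4291*(-1889)) = 5*(-8105699) = -40528495)
f = -34
u(N) = 4*N² (u(N) = (2*N)*(2*N) = 4*N²)
a - u(f) = -40528495 - 4*(-34)² = -40528495 - 4*1156 = -40528495 - 1*4624 = -40528495 - 4624 = -40533119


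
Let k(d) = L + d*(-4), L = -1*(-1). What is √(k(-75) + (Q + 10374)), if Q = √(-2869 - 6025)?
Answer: √(10675 + I*√8894) ≈ 103.32 + 0.4564*I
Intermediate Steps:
L = 1
Q = I*√8894 (Q = √(-8894) = I*√8894 ≈ 94.308*I)
k(d) = 1 - 4*d (k(d) = 1 + d*(-4) = 1 - 4*d)
√(k(-75) + (Q + 10374)) = √((1 - 4*(-75)) + (I*√8894 + 10374)) = √((1 + 300) + (10374 + I*√8894)) = √(301 + (10374 + I*√8894)) = √(10675 + I*√8894)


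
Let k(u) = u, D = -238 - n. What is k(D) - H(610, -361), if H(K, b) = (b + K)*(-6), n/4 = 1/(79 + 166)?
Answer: 307716/245 ≈ 1256.0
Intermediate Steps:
n = 4/245 (n = 4/(79 + 166) = 4/245 ≈ 0.016327)
H(K, b) = -6*K - 6*b (H(K, b) = (K + b)*(-6) = -6*K - 6*b)
D = -58314/245 (D = -238 - 1*4/245 = -238 - 4/245 = -58314/245 ≈ -238.02)
k(D) - H(610, -361) = -58314/245 - (-6*610 - 6*(-361)) = -58314/245 - (-3660 + 2166) = -58314/245 - 1*(-1494) = -58314/245 + 1494 = 307716/245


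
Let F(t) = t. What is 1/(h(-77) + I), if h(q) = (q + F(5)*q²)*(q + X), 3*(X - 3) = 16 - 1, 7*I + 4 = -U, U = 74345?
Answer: -7/14355693 ≈ -4.8761e-7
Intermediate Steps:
I = -74349/7 (I = -4/7 + (-1*74345)/7 = -4/7 + (⅐)*(-74345) = -4/7 - 74345/7 = -74349/7 ≈ -10621.)
X = 8 (X = 3 + (16 - 1)/3 = 3 + (⅓)*15 = 3 + 5 = 8)
h(q) = (8 + q)*(q + 5*q²) (h(q) = (q + 5*q²)*(q + 8) = (q + 5*q²)*(8 + q) = (8 + q)*(q + 5*q²))
1/(h(-77) + I) = 1/(-77*(8 + 5*(-77)² + 41*(-77)) - 74349/7) = 1/(-77*(8 + 5*5929 - 3157) - 74349/7) = 1/(-77*(8 + 29645 - 3157) - 74349/7) = 1/(-77*26496 - 74349/7) = 1/(-2040192 - 74349/7) = 1/(-14355693/7) = -7/14355693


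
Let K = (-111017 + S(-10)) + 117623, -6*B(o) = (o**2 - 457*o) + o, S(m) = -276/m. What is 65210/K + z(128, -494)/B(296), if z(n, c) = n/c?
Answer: 7449402499/757805880 ≈ 9.8302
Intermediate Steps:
B(o) = 76*o - o**2/6 (B(o) = -((o**2 - 457*o) + o)/6 = -(o**2 - 456*o)/6 = 76*o - o**2/6)
K = 33168/5 (K = (-111017 - 276/(-10)) + 117623 = (-111017 - 276*(-1/10)) + 117623 = (-111017 + 138/5) + 117623 = -554947/5 + 117623 = 33168/5 ≈ 6633.6)
65210/K + z(128, -494)/B(296) = 65210/(33168/5) + (128/(-494))/(((1/6)*296*(456 - 1*296))) = 65210*(5/33168) + (128*(-1/494))/(((1/6)*296*(456 - 296))) = 163025/16584 - 64/(247*((1/6)*296*160)) = 163025/16584 - 64/(247*23680/3) = 163025/16584 - 64/247*3/23680 = 163025/16584 - 3/91390 = 7449402499/757805880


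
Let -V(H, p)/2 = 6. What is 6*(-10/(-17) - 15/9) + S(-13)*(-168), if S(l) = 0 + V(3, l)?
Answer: 34162/17 ≈ 2009.5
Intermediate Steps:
V(H, p) = -12 (V(H, p) = -2*6 = -12)
S(l) = -12 (S(l) = 0 - 12 = -12)
6*(-10/(-17) - 15/9) + S(-13)*(-168) = 6*(-10/(-17) - 15/9) - 12*(-168) = 6*(-10*(-1/17) - 15*⅑) + 2016 = 6*(10/17 - 5/3) + 2016 = 6*(-55/51) + 2016 = -110/17 + 2016 = 34162/17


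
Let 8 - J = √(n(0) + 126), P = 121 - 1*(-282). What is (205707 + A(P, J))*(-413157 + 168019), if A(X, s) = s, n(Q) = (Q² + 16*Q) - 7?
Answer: -50428563670 + 245138*√119 ≈ -5.0426e+10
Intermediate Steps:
n(Q) = -7 + Q² + 16*Q
P = 403 (P = 121 + 282 = 403)
J = 8 - √119 (J = 8 - √((-7 + 0² + 16*0) + 126) = 8 - √((-7 + 0 + 0) + 126) = 8 - √(-7 + 126) = 8 - √119 ≈ -2.9087)
(205707 + A(P, J))*(-413157 + 168019) = (205707 + (8 - √119))*(-413157 + 168019) = (205715 - √119)*(-245138) = -50428563670 + 245138*√119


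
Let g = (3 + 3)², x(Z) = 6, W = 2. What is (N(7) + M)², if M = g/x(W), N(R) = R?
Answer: 169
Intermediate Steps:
g = 36 (g = 6² = 36)
M = 6 (M = 36/6 = 36*(⅙) = 6)
(N(7) + M)² = (7 + 6)² = 13² = 169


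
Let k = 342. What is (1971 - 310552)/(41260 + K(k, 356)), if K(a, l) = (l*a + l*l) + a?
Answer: -308581/290090 ≈ -1.0637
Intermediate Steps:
K(a, l) = a + l² + a*l (K(a, l) = (a*l + l²) + a = (l² + a*l) + a = a + l² + a*l)
(1971 - 310552)/(41260 + K(k, 356)) = (1971 - 310552)/(41260 + (342 + 356² + 342*356)) = -308581/(41260 + (342 + 126736 + 121752)) = -308581/(41260 + 248830) = -308581/290090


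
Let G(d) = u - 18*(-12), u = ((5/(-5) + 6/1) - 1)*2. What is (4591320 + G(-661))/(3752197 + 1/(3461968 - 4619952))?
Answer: 5316934487296/4344984090847 ≈ 1.2237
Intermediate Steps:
u = 8 (u = ((5*(-⅕) + 6*1) - 1)*2 = ((-1 + 6) - 1)*2 = (5 - 1)*2 = 4*2 = 8)
G(d) = 224 (G(d) = 8 - 18*(-12) = 8 + 216 = 224)
(4591320 + G(-661))/(3752197 + 1/(3461968 - 4619952)) = (4591320 + 224)/(3752197 + 1/(3461968 - 4619952)) = 4591544/(3752197 + 1/(-1157984)) = 4591544/(3752197 - 1/1157984) = 4591544/(4344984090847/1157984) = 4591544*(1157984/4344984090847) = 5316934487296/4344984090847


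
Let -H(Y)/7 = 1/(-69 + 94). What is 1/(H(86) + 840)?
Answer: 25/20993 ≈ 0.0011909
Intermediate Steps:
H(Y) = -7/25 (H(Y) = -7/(-69 + 94) = -7/25)
1/(H(86) + 840) = 1/(-7/25 + 840) = 1/(20993/25) = 25/20993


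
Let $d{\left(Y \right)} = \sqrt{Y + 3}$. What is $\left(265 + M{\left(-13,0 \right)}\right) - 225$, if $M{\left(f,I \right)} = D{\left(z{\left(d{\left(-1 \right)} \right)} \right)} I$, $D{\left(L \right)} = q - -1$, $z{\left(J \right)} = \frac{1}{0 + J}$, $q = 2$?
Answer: $40$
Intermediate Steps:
$d{\left(Y \right)} = \sqrt{3 + Y}$
$z{\left(J \right)} = \frac{1}{J}$
$D{\left(L \right)} = 3$ ($D{\left(L \right)} = 2 - -1 = 2 + 1 = 3$)
$M{\left(f,I \right)} = 3 I$
$\left(265 + M{\left(-13,0 \right)}\right) - 225 = \left(265 + 3 \cdot 0\right) - 225 = \left(265 + 0\right) - 225 = 265 - 225 = 40$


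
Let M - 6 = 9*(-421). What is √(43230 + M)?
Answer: 9*√487 ≈ 198.61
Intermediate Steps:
M = -3783 (M = 6 + 9*(-421) = 6 - 3789 = -3783)
√(43230 + M) = √(43230 - 3783) = √39447 = 9*√487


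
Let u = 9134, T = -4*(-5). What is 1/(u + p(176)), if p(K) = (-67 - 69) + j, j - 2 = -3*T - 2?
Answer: 1/8938 ≈ 0.00011188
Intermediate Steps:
T = 20
j = -60 (j = 2 + (-3*20 - 2) = 2 + (-60 - 2) = 2 - 62 = -60)
p(K) = -196 (p(K) = (-67 - 69) - 60 = -136 - 60 = -196)
1/(u + p(176)) = 1/(9134 - 196) = 1/8938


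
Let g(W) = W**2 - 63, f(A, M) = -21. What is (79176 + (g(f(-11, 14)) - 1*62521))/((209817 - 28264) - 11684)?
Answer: 17033/169869 ≈ 0.10027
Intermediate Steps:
g(W) = -63 + W**2
(79176 + (g(f(-11, 14)) - 1*62521))/((209817 - 28264) - 11684) = (79176 + ((-63 + (-21)**2) - 1*62521))/((209817 - 28264) - 11684) = (79176 + ((-63 + 441) - 62521))/(181553 - 11684) = (79176 + (378 - 62521))/169869 = (79176 - 62143)*(1/169869) = 17033*(1/169869) = 17033/169869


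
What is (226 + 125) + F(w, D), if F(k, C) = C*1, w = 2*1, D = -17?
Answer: 334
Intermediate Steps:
w = 2
F(k, C) = C
(226 + 125) + F(w, D) = (226 + 125) - 17 = 351 - 17 = 334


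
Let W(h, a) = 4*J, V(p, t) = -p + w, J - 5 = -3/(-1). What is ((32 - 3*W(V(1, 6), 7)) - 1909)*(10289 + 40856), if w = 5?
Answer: -100909085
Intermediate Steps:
J = 8 (J = 5 - 3/(-1) = 5 - 3*(-1) = 5 + 3 = 8)
V(p, t) = 5 - p (V(p, t) = -p + 5 = 5 - p)
W(h, a) = 32 (W(h, a) = 4*8 = 32)
((32 - 3*W(V(1, 6), 7)) - 1909)*(10289 + 40856) = ((32 - 3*32) - 1909)*(10289 + 40856) = ((32 - 96) - 1909)*51145 = (-64 - 1909)*51145 = -1973*51145 = -100909085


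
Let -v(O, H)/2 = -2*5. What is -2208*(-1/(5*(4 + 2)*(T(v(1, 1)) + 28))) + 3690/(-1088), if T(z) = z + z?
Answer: -6281/2720 ≈ -2.3092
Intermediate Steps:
v(O, H) = 20 (v(O, H) = -(-4)*5 = -2*(-10) = 20)
T(z) = 2*z
-2208*(-1/(5*(4 + 2)*(T(v(1, 1)) + 28))) + 3690/(-1088) = -2208*(-1/(5*(4 + 2)*(2*20 + 28))) + 3690/(-1088) = -2208*(-1/(30*(40 + 28))) + 3690*(-1/1088) = -2208/(68*(-30)) - 1845/544 = -2208/(-2040) - 1845/544 = -2208*(-1/2040) - 1845/544 = 92/85 - 1845/544 = -6281/2720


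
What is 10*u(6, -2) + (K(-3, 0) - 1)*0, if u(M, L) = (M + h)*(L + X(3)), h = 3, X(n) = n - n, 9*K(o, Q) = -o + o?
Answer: -180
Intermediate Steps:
K(o, Q) = 0 (K(o, Q) = (-o + o)/9 = (1/9)*0 = 0)
X(n) = 0
u(M, L) = L*(3 + M) (u(M, L) = (M + 3)*(L + 0) = (3 + M)*L = L*(3 + M))
10*u(6, -2) + (K(-3, 0) - 1)*0 = 10*(-2*(3 + 6)) + (0 - 1)*0 = 10*(-2*9) - 1*0 = 10*(-18) + 0 = -180 + 0 = -180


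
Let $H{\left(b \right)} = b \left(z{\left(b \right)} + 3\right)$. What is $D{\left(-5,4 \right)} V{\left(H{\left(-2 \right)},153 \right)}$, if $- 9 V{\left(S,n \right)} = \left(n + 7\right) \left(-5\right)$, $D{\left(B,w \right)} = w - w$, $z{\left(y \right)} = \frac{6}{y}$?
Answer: $0$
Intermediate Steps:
$D{\left(B,w \right)} = 0$
$H{\left(b \right)} = b \left(3 + \frac{6}{b}\right)$ ($H{\left(b \right)} = b \left(\frac{6}{b} + 3\right) = b \left(3 + \frac{6}{b}\right)$)
$V{\left(S,n \right)} = \frac{35}{9} + \frac{5 n}{9}$ ($V{\left(S,n \right)} = - \frac{\left(n + 7\right) \left(-5\right)}{9} = - \frac{\left(7 + n\right) \left(-5\right)}{9} = - \frac{-35 - 5 n}{9} = \frac{35}{9} + \frac{5 n}{9}$)
$D{\left(-5,4 \right)} V{\left(H{\left(-2 \right)},153 \right)} = 0 \left(\frac{35}{9} + \frac{5}{9} \cdot 153\right) = 0 \left(\frac{35}{9} + 85\right) = 0 \cdot \frac{800}{9} = 0$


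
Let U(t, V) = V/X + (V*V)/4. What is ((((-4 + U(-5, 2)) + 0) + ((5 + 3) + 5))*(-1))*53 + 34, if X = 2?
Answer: -549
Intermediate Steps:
U(t, V) = V/2 + V²/4 (U(t, V) = V/2 + (V*V)/4 = V*(½) + V²*(¼) = V/2 + V²/4)
((((-4 + U(-5, 2)) + 0) + ((5 + 3) + 5))*(-1))*53 + 34 = ((((-4 + (¼)*2*(2 + 2)) + 0) + ((5 + 3) + 5))*(-1))*53 + 34 = ((((-4 + (¼)*2*4) + 0) + (8 + 5))*(-1))*53 + 34 = ((((-4 + 2) + 0) + 13)*(-1))*53 + 34 = (((-2 + 0) + 13)*(-1))*53 + 34 = ((-2 + 13)*(-1))*53 + 34 = (11*(-1))*53 + 34 = -11*53 + 34 = -583 + 34 = -549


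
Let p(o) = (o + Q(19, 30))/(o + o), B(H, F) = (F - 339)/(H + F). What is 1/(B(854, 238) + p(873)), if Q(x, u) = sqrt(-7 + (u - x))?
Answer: 317772/129859 ≈ 2.4471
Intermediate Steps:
B(H, F) = (-339 + F)/(F + H)
Q(x, u) = sqrt(-7 + u - x)
p(o) = (2 + o)/(2*o) (p(o) = (o + sqrt(-7 + 30 - 1*19))/(o + o) = (o + sqrt(-7 + 30 - 19))/((2*o)) = (o + sqrt(4))*(1/(2*o)) = (o + 2)*(1/(2*o)) = (2 + o)*(1/(2*o)) = (2 + o)/(2*o))
1/(B(854, 238) + p(873)) = 1/((-339 + 238)/(238 + 854) + (1/2)*(2 + 873)/873) = 1/(-101/1092 + (1/2)*(1/873)*875) = 1/((1/1092)*(-101) + 875/1746) = 1/(-101/1092 + 875/1746) = 1/(129859/317772) = 317772/129859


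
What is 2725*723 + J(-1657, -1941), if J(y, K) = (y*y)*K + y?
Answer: -5327336191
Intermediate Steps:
J(y, K) = y + K*y² (J(y, K) = y²*K + y = K*y² + y = y + K*y²)
2725*723 + J(-1657, -1941) = 2725*723 - 1657*(1 - 1941*(-1657)) = 1970175 - 1657*(1 + 3216237) = 1970175 - 1657*3216238 = 1970175 - 5329306366 = -5327336191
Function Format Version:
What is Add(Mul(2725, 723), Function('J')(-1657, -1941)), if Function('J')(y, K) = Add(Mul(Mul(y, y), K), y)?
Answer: -5327336191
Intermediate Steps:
Function('J')(y, K) = Add(y, Mul(K, Pow(y, 2))) (Function('J')(y, K) = Add(Mul(Pow(y, 2), K), y) = Add(Mul(K, Pow(y, 2)), y) = Add(y, Mul(K, Pow(y, 2))))
Add(Mul(2725, 723), Function('J')(-1657, -1941)) = Add(Mul(2725, 723), Mul(-1657, Add(1, Mul(-1941, -1657)))) = Add(1970175, Mul(-1657, Add(1, 3216237))) = Add(1970175, Mul(-1657, 3216238)) = Add(1970175, -5329306366) = -5327336191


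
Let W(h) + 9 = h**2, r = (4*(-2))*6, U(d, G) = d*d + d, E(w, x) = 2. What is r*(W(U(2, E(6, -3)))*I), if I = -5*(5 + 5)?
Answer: 64800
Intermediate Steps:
U(d, G) = d + d**2 (U(d, G) = d**2 + d = d + d**2)
I = -50 (I = -5*10 = -50)
r = -48 (r = -8*6 = -48)
W(h) = -9 + h**2
r*(W(U(2, E(6, -3)))*I) = -48*(-9 + (2*(1 + 2))**2)*(-50) = -48*(-9 + (2*3)**2)*(-50) = -48*(-9 + 6**2)*(-50) = -48*(-9 + 36)*(-50) = -1296*(-50) = -48*(-1350) = 64800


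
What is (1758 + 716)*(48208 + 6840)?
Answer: 136188752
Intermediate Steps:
(1758 + 716)*(48208 + 6840) = 2474*55048 = 136188752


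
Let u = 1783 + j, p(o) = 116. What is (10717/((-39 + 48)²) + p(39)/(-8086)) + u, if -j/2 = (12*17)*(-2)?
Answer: 894452450/327483 ≈ 2731.3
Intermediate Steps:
j = 816 (j = -2*12*17*(-2) = -408*(-2) = -2*(-408) = 816)
u = 2599 (u = 1783 + 816 = 2599)
(10717/((-39 + 48)²) + p(39)/(-8086)) + u = (10717/((-39 + 48)²) + 116/(-8086)) + 2599 = (10717/(9²) + 116*(-1/8086)) + 2599 = (10717/81 - 58/4043) + 2599 = 43324133/327483 + 2599 = 894452450/327483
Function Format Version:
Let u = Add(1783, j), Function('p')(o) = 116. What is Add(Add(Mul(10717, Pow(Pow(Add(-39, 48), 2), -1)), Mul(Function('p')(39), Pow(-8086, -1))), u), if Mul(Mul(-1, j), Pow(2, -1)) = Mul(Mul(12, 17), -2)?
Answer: Rational(894452450, 327483) ≈ 2731.3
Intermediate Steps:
j = 816 (j = Mul(-2, Mul(Mul(12, 17), -2)) = Mul(-2, Mul(204, -2)) = Mul(-2, -408) = 816)
u = 2599 (u = Add(1783, 816) = 2599)
Add(Add(Mul(10717, Pow(Pow(Add(-39, 48), 2), -1)), Mul(Function('p')(39), Pow(-8086, -1))), u) = Add(Add(Mul(10717, Pow(Pow(Add(-39, 48), 2), -1)), Mul(116, Pow(-8086, -1))), 2599) = Add(Add(Mul(10717, Pow(Pow(9, 2), -1)), Mul(116, Rational(-1, 8086))), 2599) = Add(Add(Mul(10717, Pow(81, -1)), Rational(-58, 4043)), 2599) = Add(Add(Mul(10717, Rational(1, 81)), Rational(-58, 4043)), 2599) = Add(Add(Rational(10717, 81), Rational(-58, 4043)), 2599) = Add(Rational(43324133, 327483), 2599) = Rational(894452450, 327483)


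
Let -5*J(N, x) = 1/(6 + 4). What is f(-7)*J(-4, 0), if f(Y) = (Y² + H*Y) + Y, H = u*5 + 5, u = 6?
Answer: 203/50 ≈ 4.0600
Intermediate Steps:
J(N, x) = -1/50 (J(N, x) = -1/(5*(6 + 4)) = -⅕/10 = -⅕*⅒ = -1/50)
H = 35 (H = 6*5 + 5 = 30 + 5 = 35)
f(Y) = Y² + 36*Y (f(Y) = (Y² + 35*Y) + Y = Y² + 36*Y)
f(-7)*J(-4, 0) = -7*(36 - 7)*(-1/50) = -7*29*(-1/50) = -203*(-1/50) = 203/50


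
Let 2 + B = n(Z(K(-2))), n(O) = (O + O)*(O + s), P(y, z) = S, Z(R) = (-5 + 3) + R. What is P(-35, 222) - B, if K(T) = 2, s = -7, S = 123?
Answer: 125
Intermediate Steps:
Z(R) = -2 + R
P(y, z) = 123
n(O) = 2*O*(-7 + O) (n(O) = (O + O)*(O - 7) = (2*O)*(-7 + O) = 2*O*(-7 + O))
B = -2 (B = -2 + 2*(-2 + 2)*(-7 + (-2 + 2)) = -2 + 2*0*(-7 + 0) = -2 + 2*0*(-7) = -2 + 0 = -2)
P(-35, 222) - B = 123 - 1*(-2) = 123 + 2 = 125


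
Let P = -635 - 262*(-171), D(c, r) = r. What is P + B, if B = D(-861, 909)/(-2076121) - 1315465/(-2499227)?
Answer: 229171938274225911/5188697658467 ≈ 44168.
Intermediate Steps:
P = 44167 (P = -635 + 44802 = 44167)
B = 2728792713922/5188697658467 (B = 909/(-2076121) - 1315465/(-2499227) = 909*(-1/2076121) - 1315465*(-1/2499227) = -909/2076121 + 1315465/2499227 = 2728792713922/5188697658467 ≈ 0.52591)
P + B = 44167 + 2728792713922/5188697658467 = 229171938274225911/5188697658467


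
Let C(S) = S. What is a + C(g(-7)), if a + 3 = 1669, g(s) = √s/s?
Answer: 1666 - I*√7/7 ≈ 1666.0 - 0.37796*I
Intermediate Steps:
g(s) = s^(-½)
a = 1666 (a = -3 + 1669 = 1666)
a + C(g(-7)) = 1666 + (-7)^(-½) = 1666 - I*√7/7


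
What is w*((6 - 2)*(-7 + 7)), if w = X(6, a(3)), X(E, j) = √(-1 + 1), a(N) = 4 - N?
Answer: 0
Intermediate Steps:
X(E, j) = 0 (X(E, j) = √0 = 0)
w = 0
w*((6 - 2)*(-7 + 7)) = 0*((6 - 2)*(-7 + 7)) = 0*(4*0) = 0*0 = 0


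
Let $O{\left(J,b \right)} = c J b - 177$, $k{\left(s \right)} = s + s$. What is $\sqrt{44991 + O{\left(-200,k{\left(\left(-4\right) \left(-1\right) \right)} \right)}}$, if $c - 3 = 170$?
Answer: $i \sqrt{231986} \approx 481.65 i$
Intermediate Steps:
$c = 173$ ($c = 3 + 170 = 173$)
$k{\left(s \right)} = 2 s$
$O{\left(J,b \right)} = -177 + 173 J b$ ($O{\left(J,b \right)} = 173 J b - 177 = -177 + 173 J b$)
$\sqrt{44991 + O{\left(-200,k{\left(\left(-4\right) \left(-1\right) \right)} \right)}} = \sqrt{44991 + \left(-177 + 173 \left(-200\right) 2 \left(\left(-4\right) \left(-1\right)\right)\right)} = \sqrt{44991 + \left(-177 + 173 \left(-200\right) 2 \cdot 4\right)} = \sqrt{44991 + \left(-177 + 173 \left(-200\right) 8\right)} = \sqrt{44991 - 276977} = \sqrt{-231986} = i \sqrt{231986}$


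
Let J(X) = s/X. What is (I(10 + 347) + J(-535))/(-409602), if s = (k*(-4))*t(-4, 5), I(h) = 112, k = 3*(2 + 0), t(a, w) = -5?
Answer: -5980/21913707 ≈ -0.00027289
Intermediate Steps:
k = 6 (k = 3*2 = 6)
s = 120 (s = (6*(-4))*(-5) = -24*(-5) = 120)
J(X) = 120/X
(I(10 + 347) + J(-535))/(-409602) = (112 + 120/(-535))/(-409602) = (112 + 120*(-1/535))*(-1/409602) = (112 - 24/107)*(-1/409602) = (11960/107)*(-1/409602) = -5980/21913707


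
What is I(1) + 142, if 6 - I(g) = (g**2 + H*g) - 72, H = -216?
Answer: 435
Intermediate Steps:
I(g) = 78 - g**2 + 216*g (I(g) = 6 - ((g**2 - 216*g) - 72) = 6 - (-72 + g**2 - 216*g) = 6 + (72 - g**2 + 216*g) = 78 - g**2 + 216*g)
I(1) + 142 = (78 - 1*1**2 + 216*1) + 142 = (78 - 1*1 + 216) + 142 = (78 - 1 + 216) + 142 = 293 + 142 = 435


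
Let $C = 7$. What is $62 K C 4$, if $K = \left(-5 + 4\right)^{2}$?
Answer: $1736$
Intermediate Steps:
$K = 1$ ($K = \left(-1\right)^{2} = 1$)
$62 K C 4 = 62 \cdot 1 \cdot 7 \cdot 4 = 62 \cdot 28 = 1736$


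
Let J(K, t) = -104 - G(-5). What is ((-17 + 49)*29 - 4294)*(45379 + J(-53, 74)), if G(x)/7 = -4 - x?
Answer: -152372088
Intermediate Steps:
G(x) = -28 - 7*x (G(x) = 7*(-4 - x) = -28 - 7*x)
J(K, t) = -111 (J(K, t) = -104 - (-28 - 7*(-5)) = -104 - (-28 + 35) = -104 - 1*7 = -104 - 7 = -111)
((-17 + 49)*29 - 4294)*(45379 + J(-53, 74)) = ((-17 + 49)*29 - 4294)*(45379 - 111) = (32*29 - 4294)*45268 = (928 - 4294)*45268 = -3366*45268 = -152372088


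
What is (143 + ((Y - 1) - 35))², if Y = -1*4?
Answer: 10609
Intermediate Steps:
Y = -4
(143 + ((Y - 1) - 35))² = (143 + ((-4 - 1) - 35))² = (143 + (-5 - 35))² = (143 - 40)² = 103² = 10609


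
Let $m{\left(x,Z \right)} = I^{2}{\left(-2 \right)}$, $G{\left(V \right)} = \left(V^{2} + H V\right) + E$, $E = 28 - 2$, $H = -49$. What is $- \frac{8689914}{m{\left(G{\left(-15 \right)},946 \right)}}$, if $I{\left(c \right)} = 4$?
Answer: $- \frac{4344957}{8} \approx -5.4312 \cdot 10^{5}$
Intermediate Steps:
$E = 26$
$G{\left(V \right)} = 26 + V^{2} - 49 V$ ($G{\left(V \right)} = \left(V^{2} - 49 V\right) + 26 = 26 + V^{2} - 49 V$)
$m{\left(x,Z \right)} = 16$ ($m{\left(x,Z \right)} = 4^{2} = 16$)
$- \frac{8689914}{m{\left(G{\left(-15 \right)},946 \right)}} = - \frac{8689914}{16} = \left(-8689914\right) \frac{1}{16} = - \frac{4344957}{8}$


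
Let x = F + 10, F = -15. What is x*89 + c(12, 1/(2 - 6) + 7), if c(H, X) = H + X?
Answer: -1705/4 ≈ -426.25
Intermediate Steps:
x = -5 (x = -15 + 10 = -5)
x*89 + c(12, 1/(2 - 6) + 7) = -5*89 + (12 + (1/(2 - 6) + 7)) = -445 + (12 + (1/(-4) + 7)) = -445 + (12 + (-¼ + 7)) = -445 + (12 + 27/4) = -445 + 75/4 = -1705/4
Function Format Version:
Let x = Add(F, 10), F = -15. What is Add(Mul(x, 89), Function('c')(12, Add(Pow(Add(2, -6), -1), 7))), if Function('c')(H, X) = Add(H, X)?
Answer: Rational(-1705, 4) ≈ -426.25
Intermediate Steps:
x = -5 (x = Add(-15, 10) = -5)
Add(Mul(x, 89), Function('c')(12, Add(Pow(Add(2, -6), -1), 7))) = Add(Mul(-5, 89), Add(12, Add(Pow(Add(2, -6), -1), 7))) = Add(-445, Add(12, Add(Pow(-4, -1), 7))) = Add(-445, Add(12, Add(Rational(-1, 4), 7))) = Add(-445, Add(12, Rational(27, 4))) = Add(-445, Rational(75, 4)) = Rational(-1705, 4)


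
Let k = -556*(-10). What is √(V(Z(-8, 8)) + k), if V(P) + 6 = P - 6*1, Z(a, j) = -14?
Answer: √5534 ≈ 74.391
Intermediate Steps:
V(P) = -12 + P (V(P) = -6 + (P - 6*1) = -6 + (P - 6) = -6 + (-6 + P) = -12 + P)
k = 5560
√(V(Z(-8, 8)) + k) = √((-12 - 14) + 5560) = √(-26 + 5560) = √5534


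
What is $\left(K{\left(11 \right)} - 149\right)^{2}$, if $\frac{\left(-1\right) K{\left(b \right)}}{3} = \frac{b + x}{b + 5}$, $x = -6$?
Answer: $\frac{5755201}{256} \approx 22481.0$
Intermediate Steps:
$K{\left(b \right)} = - \frac{3 \left(-6 + b\right)}{5 + b}$ ($K{\left(b \right)} = - 3 \frac{b - 6}{b + 5} = - 3 \frac{-6 + b}{5 + b} = - \frac{3 \left(-6 + b\right)}{5 + b}$)
$\left(K{\left(11 \right)} - 149\right)^{2} = \left(\frac{3 \left(6 - 11\right)}{5 + 11} - 149\right)^{2} = \left(\frac{3 \left(6 - 11\right)}{16} - 149\right)^{2} = \left(3 \cdot \frac{1}{16} \left(-5\right) - 149\right)^{2} = \left(- \frac{15}{16} - 149\right)^{2} = \left(- \frac{2399}{16}\right)^{2} = \frac{5755201}{256}$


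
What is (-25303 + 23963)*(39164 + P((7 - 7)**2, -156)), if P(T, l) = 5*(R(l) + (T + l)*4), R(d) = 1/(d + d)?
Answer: -3767317205/78 ≈ -4.8299e+7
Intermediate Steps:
R(d) = 1/(2*d)
P(T, l) = 20*T + 20*l + 5/(2*l) (P(T, l) = 5*(1/(2*l) + (T + l)*4) = 5*(1/(2*l) + (4*T + 4*l)) = 5*(1/(2*l) + 4*T + 4*l) = 20*T + 20*l + 5/(2*l))
(-25303 + 23963)*(39164 + P((7 - 7)**2, -156)) = (-25303 + 23963)*(39164 + (5/2)*(1 + 8*(-156)*((7 - 7)**2 - 156))/(-156)) = -1340*(39164 + (5/2)*(-1/156)*(1 + 8*(-156)*(0**2 - 156))) = -1340*(39164 + (5/2)*(-1/156)*(1 + 8*(-156)*(0 - 156))) = -1340*(39164 + (5/2)*(-1/156)*(1 + 8*(-156)*(-156))) = -1340*(39164 + (5/2)*(-1/156)*(1 + 194688)) = -1340*(39164 + (5/2)*(-1/156)*194689) = -1340*(39164 - 973445/312) = -1340*11245723/312 = -3767317205/78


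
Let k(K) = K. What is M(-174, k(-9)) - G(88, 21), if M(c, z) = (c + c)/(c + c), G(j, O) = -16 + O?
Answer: -4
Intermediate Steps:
M(c, z) = 1 (M(c, z) = (2*c)/((2*c)) = (2*c)*(1/(2*c)) = 1)
M(-174, k(-9)) - G(88, 21) = 1 - (-16 + 21) = 1 - 1*5 = 1 - 5 = -4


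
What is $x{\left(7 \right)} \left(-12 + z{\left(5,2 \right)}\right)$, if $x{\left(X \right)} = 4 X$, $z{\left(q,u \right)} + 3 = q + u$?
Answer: $-224$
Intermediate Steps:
$z{\left(q,u \right)} = -3 + q + u$ ($z{\left(q,u \right)} = -3 + \left(q + u\right) = -3 + q + u$)
$x{\left(7 \right)} \left(-12 + z{\left(5,2 \right)}\right) = 4 \cdot 7 \left(-12 + \left(-3 + 5 + 2\right)\right) = 28 \left(-12 + 4\right) = 28 \left(-8\right) = -224$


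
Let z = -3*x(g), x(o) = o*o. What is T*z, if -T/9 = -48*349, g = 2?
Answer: -1809216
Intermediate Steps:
x(o) = o²
z = -12 (z = -3*2² = -3*4 = -12)
T = 150768 (T = -(-432)*349 = -9*(-16752) = 150768)
T*z = 150768*(-12) = -1809216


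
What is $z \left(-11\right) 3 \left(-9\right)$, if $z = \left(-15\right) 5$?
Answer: $-22275$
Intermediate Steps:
$z = -75$
$z \left(-11\right) 3 \left(-9\right) = - 75 \left(-11\right) 3 \left(-9\right) = - 75 \left(\left(-33\right) \left(-9\right)\right) = \left(-75\right) 297 = -22275$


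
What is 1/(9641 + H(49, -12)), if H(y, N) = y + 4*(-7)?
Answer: 1/9662 ≈ 0.00010350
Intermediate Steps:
H(y, N) = -28 + y (H(y, N) = y - 28 = -28 + y)
1/(9641 + H(49, -12)) = 1/(9641 + (-28 + 49)) = 1/(9641 + 21) = 1/9662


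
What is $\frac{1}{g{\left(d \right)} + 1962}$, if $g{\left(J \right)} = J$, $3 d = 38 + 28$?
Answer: $\frac{1}{1984} \approx 0.00050403$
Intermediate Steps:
$d = 22$ ($d = \frac{38 + 28}{3} = \frac{1}{3} \cdot 66 = 22$)
$\frac{1}{g{\left(d \right)} + 1962} = \frac{1}{22 + 1962} = \frac{1}{1984}$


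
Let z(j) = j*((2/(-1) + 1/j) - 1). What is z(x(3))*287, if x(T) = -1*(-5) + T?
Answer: -6601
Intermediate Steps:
x(T) = 5 + T
z(j) = j*(-3 + 1/j) (z(j) = j*((2*(-1) + 1/j) - 1) = j*((-2 + 1/j) - 1) = j*(-3 + 1/j))
z(x(3))*287 = (1 - 3*(5 + 3))*287 = (1 - 3*8)*287 = (1 - 24)*287 = -23*287 = -6601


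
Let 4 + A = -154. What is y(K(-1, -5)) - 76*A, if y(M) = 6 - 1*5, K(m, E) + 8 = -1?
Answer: 12009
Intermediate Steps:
K(m, E) = -9 (K(m, E) = -8 - 1 = -9)
y(M) = 1 (y(M) = 6 - 5 = 1)
A = -158 (A = -4 - 154 = -158)
y(K(-1, -5)) - 76*A = 1 - 76*(-158) = 1 + 12008 = 12009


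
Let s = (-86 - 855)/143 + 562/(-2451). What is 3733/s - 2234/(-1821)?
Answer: -2377246846811/4346284497 ≈ -546.96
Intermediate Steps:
s = -2386757/350493 (s = -941*1/143 + 562*(-1/2451) = -941/143 - 562/2451 = -2386757/350493 ≈ -6.8097)
3733/s - 2234/(-1821) = 3733/(-2386757/350493) - 2234/(-1821) = 3733*(-350493/2386757) - 2234*(-1/1821) = -1308390369/2386757 + 2234/1821 = -2377246846811/4346284497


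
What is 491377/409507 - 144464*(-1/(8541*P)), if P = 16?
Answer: 7894289660/3497599287 ≈ 2.2571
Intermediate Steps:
491377/409507 - 144464*(-1/(8541*P)) = 491377/409507 - 144464/(16*(-8541)) = 491377*(1/409507) - 144464/(-136656) = 491377/409507 - 144464*(-1/136656) = 491377/409507 + 9029/8541 = 7894289660/3497599287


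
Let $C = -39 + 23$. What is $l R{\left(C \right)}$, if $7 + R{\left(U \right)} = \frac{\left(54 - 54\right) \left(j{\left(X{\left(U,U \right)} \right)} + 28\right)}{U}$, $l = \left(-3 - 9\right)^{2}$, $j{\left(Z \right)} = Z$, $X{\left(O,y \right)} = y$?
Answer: $-1008$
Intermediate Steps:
$C = -16$
$l = 144$ ($l = \left(-12\right)^{2} = 144$)
$R{\left(U \right)} = -7$ ($R{\left(U \right)} = -7 + \frac{\left(54 - 54\right) \left(U + 28\right)}{U} = -7 + \frac{0 \left(28 + U\right)}{U} = -7 + \frac{0}{U} = -7 + 0 = -7$)
$l R{\left(C \right)} = 144 \left(-7\right) = -1008$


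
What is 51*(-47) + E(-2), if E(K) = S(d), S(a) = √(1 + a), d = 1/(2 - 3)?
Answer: -2397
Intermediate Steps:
d = -1 (d = 1/(-1) = -1)
E(K) = 0 (E(K) = √(1 - 1) = √0 = 0)
51*(-47) + E(-2) = 51*(-47) + 0 = -2397 + 0 = -2397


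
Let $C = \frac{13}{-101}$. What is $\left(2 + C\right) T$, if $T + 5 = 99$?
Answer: $\frac{17766}{101} \approx 175.9$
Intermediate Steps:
$T = 94$ ($T = -5 + 99 = 94$)
$C = - \frac{13}{101}$ ($C = 13 \left(- \frac{1}{101}\right) = - \frac{13}{101} \approx -0.12871$)
$\left(2 + C\right) T = \left(2 - \frac{13}{101}\right) 94 = \frac{189}{101} \cdot 94 = \frac{17766}{101}$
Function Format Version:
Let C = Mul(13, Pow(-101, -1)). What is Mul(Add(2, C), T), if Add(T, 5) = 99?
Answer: Rational(17766, 101) ≈ 175.90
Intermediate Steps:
T = 94 (T = Add(-5, 99) = 94)
C = Rational(-13, 101) (C = Mul(13, Rational(-1, 101)) = Rational(-13, 101) ≈ -0.12871)
Mul(Add(2, C), T) = Mul(Add(2, Rational(-13, 101)), 94) = Mul(Rational(189, 101), 94) = Rational(17766, 101)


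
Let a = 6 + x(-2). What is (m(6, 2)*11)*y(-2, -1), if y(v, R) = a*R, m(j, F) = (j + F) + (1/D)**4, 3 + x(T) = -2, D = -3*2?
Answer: -114059/1296 ≈ -88.009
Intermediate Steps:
D = -6
x(T) = -5 (x(T) = -3 - 2 = -5)
a = 1 (a = 6 - 5 = 1)
m(j, F) = 1/1296 + F + j (m(j, F) = (j + F) + (1/(-6))**4 = (F + j) + (-1/6)**4 = (F + j) + 1/1296 = 1/1296 + F + j)
y(v, R) = R (y(v, R) = 1*R = R)
(m(6, 2)*11)*y(-2, -1) = ((1/1296 + 2 + 6)*11)*(-1) = ((10369/1296)*11)*(-1) = (114059/1296)*(-1) = -114059/1296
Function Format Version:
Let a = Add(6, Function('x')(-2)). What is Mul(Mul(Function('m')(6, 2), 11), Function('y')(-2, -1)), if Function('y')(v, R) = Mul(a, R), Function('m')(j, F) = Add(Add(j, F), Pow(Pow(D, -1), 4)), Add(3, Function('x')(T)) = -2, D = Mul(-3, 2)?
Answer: Rational(-114059, 1296) ≈ -88.009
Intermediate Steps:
D = -6
Function('x')(T) = -5 (Function('x')(T) = Add(-3, -2) = -5)
a = 1 (a = Add(6, -5) = 1)
Function('m')(j, F) = Add(Rational(1, 1296), F, j) (Function('m')(j, F) = Add(Add(j, F), Pow(Pow(-6, -1), 4)) = Add(Add(F, j), Pow(Rational(-1, 6), 4)) = Add(Add(F, j), Rational(1, 1296)) = Add(Rational(1, 1296), F, j))
Function('y')(v, R) = R (Function('y')(v, R) = Mul(1, R) = R)
Mul(Mul(Function('m')(6, 2), 11), Function('y')(-2, -1)) = Mul(Mul(Add(Rational(1, 1296), 2, 6), 11), -1) = Mul(Mul(Rational(10369, 1296), 11), -1) = Mul(Rational(114059, 1296), -1) = Rational(-114059, 1296)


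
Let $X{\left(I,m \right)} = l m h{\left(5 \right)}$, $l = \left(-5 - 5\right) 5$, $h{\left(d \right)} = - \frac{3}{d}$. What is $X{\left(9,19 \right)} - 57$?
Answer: $513$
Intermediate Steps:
$l = -50$ ($l = \left(-10\right) 5 = -50$)
$X{\left(I,m \right)} = 30 m$ ($X{\left(I,m \right)} = - 50 m \left(- \frac{3}{5}\right) = - 50 \left(- \frac{3 m}{5}\right) = 30 m$)
$X{\left(9,19 \right)} - 57 = 30 \cdot 19 - 57 = 570 - 57 = 513$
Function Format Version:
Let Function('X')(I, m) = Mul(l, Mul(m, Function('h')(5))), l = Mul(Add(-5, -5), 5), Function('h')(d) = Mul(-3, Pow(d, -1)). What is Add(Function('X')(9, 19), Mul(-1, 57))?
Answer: 513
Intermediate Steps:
l = -50 (l = Mul(-10, 5) = -50)
Function('X')(I, m) = Mul(30, m) (Function('X')(I, m) = Mul(-50, Mul(m, Mul(-3, Pow(5, -1)))) = Mul(-50, Mul(m, Mul(-3, Rational(1, 5)))) = Mul(-50, Mul(m, Rational(-3, 5))) = Mul(-50, Mul(Rational(-3, 5), m)) = Mul(30, m))
Add(Function('X')(9, 19), Mul(-1, 57)) = Add(Mul(30, 19), Mul(-1, 57)) = Add(570, -57) = 513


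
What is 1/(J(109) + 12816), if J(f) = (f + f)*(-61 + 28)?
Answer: 1/5622 ≈ 0.00017787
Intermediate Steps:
J(f) = -66*f (J(f) = (2*f)*(-33) = -66*f)
1/(J(109) + 12816) = 1/(-66*109 + 12816) = 1/(-7194 + 12816) = 1/5622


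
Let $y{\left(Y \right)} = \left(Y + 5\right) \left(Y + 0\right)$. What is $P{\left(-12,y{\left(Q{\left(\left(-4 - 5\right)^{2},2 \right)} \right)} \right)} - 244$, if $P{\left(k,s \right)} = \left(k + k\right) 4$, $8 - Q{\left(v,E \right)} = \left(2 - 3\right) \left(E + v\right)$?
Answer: $-340$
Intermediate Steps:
$Q{\left(v,E \right)} = 8 + E + v$ ($Q{\left(v,E \right)} = 8 - \left(2 - 3\right) \left(E + v\right) = 8 - - (E + v) = 8 - \left(- E - v\right) = 8 + \left(E + v\right) = 8 + E + v$)
$y{\left(Y \right)} = Y \left(5 + Y\right)$ ($y{\left(Y \right)} = \left(5 + Y\right) Y = Y \left(5 + Y\right)$)
$P{\left(k,s \right)} = 8 k$ ($P{\left(k,s \right)} = 2 k 4 = 8 k$)
$P{\left(-12,y{\left(Q{\left(\left(-4 - 5\right)^{2},2 \right)} \right)} \right)} - 244 = 8 \left(-12\right) - 244 = -96 - 244 = -340$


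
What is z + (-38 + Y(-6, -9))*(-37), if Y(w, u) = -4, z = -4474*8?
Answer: -34238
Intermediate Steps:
z = -35792
z + (-38 + Y(-6, -9))*(-37) = -35792 + (-38 - 4)*(-37) = -35792 - 42*(-37) = -35792 + 1554 = -34238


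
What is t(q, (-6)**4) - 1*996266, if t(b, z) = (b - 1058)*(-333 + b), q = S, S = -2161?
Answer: 7031920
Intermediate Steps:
q = -2161
t(b, z) = (-1058 + b)*(-333 + b)
t(q, (-6)**4) - 1*996266 = (352314 + (-2161)**2 - 1391*(-2161)) - 1*996266 = (352314 + 4669921 + 3005951) - 996266 = 8028186 - 996266 = 7031920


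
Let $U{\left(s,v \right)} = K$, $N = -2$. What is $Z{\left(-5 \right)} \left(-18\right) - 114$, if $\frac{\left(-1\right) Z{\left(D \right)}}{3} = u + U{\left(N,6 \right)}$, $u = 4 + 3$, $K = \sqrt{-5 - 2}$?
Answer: $264 + 54 i \sqrt{7} \approx 264.0 + 142.87 i$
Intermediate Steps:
$K = i \sqrt{7}$ ($K = \sqrt{-7} = i \sqrt{7} \approx 2.6458 i$)
$u = 7$
$U{\left(s,v \right)} = i \sqrt{7}$
$Z{\left(D \right)} = -21 - 3 i \sqrt{7}$ ($Z{\left(D \right)} = - 3 \left(7 + i \sqrt{7}\right) = -21 - 3 i \sqrt{7}$)
$Z{\left(-5 \right)} \left(-18\right) - 114 = \left(-21 - 3 i \sqrt{7}\right) \left(-18\right) - 114 = \left(378 + 54 i \sqrt{7}\right) - 114 = 264 + 54 i \sqrt{7}$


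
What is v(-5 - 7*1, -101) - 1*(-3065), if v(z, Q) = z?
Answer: 3053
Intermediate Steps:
v(-5 - 7*1, -101) - 1*(-3065) = (-5 - 7*1) - 1*(-3065) = (-5 - 7) + 3065 = -12 + 3065 = 3053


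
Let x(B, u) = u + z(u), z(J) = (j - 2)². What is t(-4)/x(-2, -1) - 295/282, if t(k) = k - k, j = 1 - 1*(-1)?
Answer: -295/282 ≈ -1.0461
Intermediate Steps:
j = 2 (j = 1 + 1 = 2)
t(k) = 0
z(J) = 0 (z(J) = (2 - 2)² = 0² = 0)
x(B, u) = u (x(B, u) = u + 0 = u)
t(-4)/x(-2, -1) - 295/282 = 0/(-1) - 295/282 = 0*(-1) - 295*1/282 = 0 - 295/282 = -295/282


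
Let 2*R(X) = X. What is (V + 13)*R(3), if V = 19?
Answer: 48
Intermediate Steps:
R(X) = X/2
(V + 13)*R(3) = (19 + 13)*((½)*3) = 32*(3/2) = 48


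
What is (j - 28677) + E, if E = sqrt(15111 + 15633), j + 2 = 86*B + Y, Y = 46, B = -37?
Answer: -31815 + 6*sqrt(854) ≈ -31640.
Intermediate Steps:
j = -3138 (j = -2 + (86*(-37) + 46) = -2 + (-3182 + 46) = -2 - 3136 = -3138)
E = 6*sqrt(854) (E = sqrt(30744) = 6*sqrt(854) ≈ 175.34)
(j - 28677) + E = (-3138 - 28677) + 6*sqrt(854) = -31815 + 6*sqrt(854)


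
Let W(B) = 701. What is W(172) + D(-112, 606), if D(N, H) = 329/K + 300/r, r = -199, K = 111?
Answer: 15516560/22089 ≈ 702.46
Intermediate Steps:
D(N, H) = 32171/22089 (D(N, H) = 329/111 + 300/(-199) = 329*(1/111) + 300*(-1/199) = 329/111 - 300/199 = 32171/22089)
W(172) + D(-112, 606) = 701 + 32171/22089 = 15516560/22089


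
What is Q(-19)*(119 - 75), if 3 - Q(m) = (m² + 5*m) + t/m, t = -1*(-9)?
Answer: -219472/19 ≈ -11551.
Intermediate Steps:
t = 9
Q(m) = 3 - m² - 9/m - 5*m (Q(m) = 3 - ((m² + 5*m) + 9/m) = 3 - (m² + 5*m + 9/m) = 3 + (-m² - 9/m - 5*m) = 3 - m² - 9/m - 5*m)
Q(-19)*(119 - 75) = (3 - 1*(-19)² - 9/(-19) - 5*(-19))*(119 - 75) = (3 - 1*361 - 9*(-1/19) + 95)*44 = (3 - 361 + 9/19 + 95)*44 = -4988/19*44 = -219472/19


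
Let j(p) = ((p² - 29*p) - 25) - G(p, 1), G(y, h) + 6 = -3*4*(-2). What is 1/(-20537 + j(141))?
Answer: -1/4788 ≈ -0.00020886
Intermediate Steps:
G(y, h) = 18 (G(y, h) = -6 - 3*4*(-2) = -6 - 12*(-2) = -6 + 24 = 18)
j(p) = -43 + p² - 29*p (j(p) = ((p² - 29*p) - 25) - 1*18 = (-25 + p² - 29*p) - 18 = -43 + p² - 29*p)
1/(-20537 + j(141)) = 1/(-20537 + (-43 + 141² - 29*141)) = 1/(-20537 + (-43 + 19881 - 4089)) = 1/(-20537 + 15749) = 1/(-4788) = -1/4788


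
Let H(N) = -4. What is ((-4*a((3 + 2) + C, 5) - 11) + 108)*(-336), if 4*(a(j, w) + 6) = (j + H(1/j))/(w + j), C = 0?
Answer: -203112/5 ≈ -40622.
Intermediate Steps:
a(j, w) = -6 + (-4 + j)/(4*(j + w)) (a(j, w) = -6 + ((j - 4)/(w + j))/4 = -6 + ((-4 + j)/(j + w))/4 = -6 + (-4 + j)/(4*(j + w)))
((-4*a((3 + 2) + C, 5) - 11) + 108)*(-336) = ((-4*(-1 - 6*5 - 23*((3 + 2) + 0)/4)/(((3 + 2) + 0) + 5) - 11) + 108)*(-336) = ((-4*(-1 - 30 - 23*(5 + 0)/4)/((5 + 0) + 5) - 11) + 108)*(-336) = ((-4*(-1 - 30 - 23/4*5)/(5 + 5) - 11) + 108)*(-336) = ((-4*(-1 - 30 - 115/4)/10 - 11) + 108)*(-336) = ((-2*(-239)/(5*4) - 11) + 108)*(-336) = ((-4*(-239/40) - 11) + 108)*(-336) = ((239/10 - 11) + 108)*(-336) = (129/10 + 108)*(-336) = (1209/10)*(-336) = -203112/5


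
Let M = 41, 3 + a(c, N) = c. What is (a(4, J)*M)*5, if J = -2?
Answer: 205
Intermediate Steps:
a(c, N) = -3 + c
(a(4, J)*M)*5 = ((-3 + 4)*41)*5 = (1*41)*5 = 41*5 = 205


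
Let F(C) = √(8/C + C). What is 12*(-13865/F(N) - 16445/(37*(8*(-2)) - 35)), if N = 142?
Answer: 5980/19 - 27730*√426/41 ≈ -13645.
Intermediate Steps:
F(C) = √(C + 8/C)
12*(-13865/F(N) - 16445/(37*(8*(-2)) - 35)) = 12*(-13865/√(142 + 8/142) - 16445/(37*(8*(-2)) - 35)) = 12*(-13865/√(142 + 8*(1/142)) - 16445/(37*(-16) - 35)) = 12*(-13865/√(142 + 4/71) - 16445/(-592 - 35)) = 12*(-13865*√426/246 - 16445/(-627)) = 12*(-13865*√426/246 - 16445*(-1/627)) = 12*(-13865*√426/246 + 1495/57) = 12*(1495/57 - 13865*√426/246) = 5980/19 - 27730*√426/41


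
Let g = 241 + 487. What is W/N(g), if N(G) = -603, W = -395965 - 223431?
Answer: 619396/603 ≈ 1027.2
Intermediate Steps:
g = 728
W = -619396
W/N(g) = -619396/(-603) = -619396*(-1/603) = 619396/603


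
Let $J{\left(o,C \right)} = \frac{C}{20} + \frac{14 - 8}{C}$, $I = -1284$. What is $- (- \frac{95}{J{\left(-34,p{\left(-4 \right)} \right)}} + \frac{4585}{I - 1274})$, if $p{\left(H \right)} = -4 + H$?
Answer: $- \frac{4754745}{58834} \approx -80.816$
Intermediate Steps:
$J{\left(o,C \right)} = \frac{6}{C} + \frac{C}{20}$ ($J{\left(o,C \right)} = C \frac{1}{20} + \frac{14 - 8}{C} = \frac{C}{20} + \frac{6}{C} = \frac{6}{C} + \frac{C}{20}$)
$- (- \frac{95}{J{\left(-34,p{\left(-4 \right)} \right)}} + \frac{4585}{I - 1274}) = - (- \frac{95}{\frac{6}{-4 - 4} + \frac{-4 - 4}{20}} + \frac{4585}{-1284 - 1274}) = - (- \frac{95}{\frac{6}{-8} + \frac{1}{20} \left(-8\right)} + \frac{4585}{-2558}) = - (- \frac{95}{6 \left(- \frac{1}{8}\right) - \frac{2}{5}} + 4585 \left(- \frac{1}{2558}\right)) = - (- \frac{95}{- \frac{3}{4} - \frac{2}{5}} - \frac{4585}{2558}) = - (- \frac{95}{- \frac{23}{20}} - \frac{4585}{2558}) = - (\left(-95\right) \left(- \frac{20}{23}\right) - \frac{4585}{2558}) = - (\frac{1900}{23} - \frac{4585}{2558}) = \left(-1\right) \frac{4754745}{58834} = - \frac{4754745}{58834}$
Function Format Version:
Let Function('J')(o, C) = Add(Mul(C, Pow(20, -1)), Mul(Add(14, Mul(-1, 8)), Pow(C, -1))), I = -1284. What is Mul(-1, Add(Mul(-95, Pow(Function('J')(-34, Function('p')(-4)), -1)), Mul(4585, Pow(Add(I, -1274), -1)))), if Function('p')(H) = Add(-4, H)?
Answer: Rational(-4754745, 58834) ≈ -80.816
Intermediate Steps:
Function('J')(o, C) = Add(Mul(6, Pow(C, -1)), Mul(Rational(1, 20), C)) (Function('J')(o, C) = Add(Mul(C, Rational(1, 20)), Mul(Add(14, -8), Pow(C, -1))) = Add(Mul(Rational(1, 20), C), Mul(6, Pow(C, -1))) = Add(Mul(6, Pow(C, -1)), Mul(Rational(1, 20), C)))
Mul(-1, Add(Mul(-95, Pow(Function('J')(-34, Function('p')(-4)), -1)), Mul(4585, Pow(Add(I, -1274), -1)))) = Mul(-1, Add(Mul(-95, Pow(Add(Mul(6, Pow(Add(-4, -4), -1)), Mul(Rational(1, 20), Add(-4, -4))), -1)), Mul(4585, Pow(Add(-1284, -1274), -1)))) = Mul(-1, Add(Mul(-95, Pow(Add(Mul(6, Pow(-8, -1)), Mul(Rational(1, 20), -8)), -1)), Mul(4585, Pow(-2558, -1)))) = Mul(-1, Add(Mul(-95, Pow(Add(Mul(6, Rational(-1, 8)), Rational(-2, 5)), -1)), Mul(4585, Rational(-1, 2558)))) = Mul(-1, Add(Mul(-95, Pow(Add(Rational(-3, 4), Rational(-2, 5)), -1)), Rational(-4585, 2558))) = Mul(-1, Add(Mul(-95, Pow(Rational(-23, 20), -1)), Rational(-4585, 2558))) = Mul(-1, Add(Mul(-95, Rational(-20, 23)), Rational(-4585, 2558))) = Mul(-1, Add(Rational(1900, 23), Rational(-4585, 2558))) = Mul(-1, Rational(4754745, 58834)) = Rational(-4754745, 58834)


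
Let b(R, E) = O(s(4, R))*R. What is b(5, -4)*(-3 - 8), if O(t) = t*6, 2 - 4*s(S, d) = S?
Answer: 165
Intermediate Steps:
s(S, d) = ½ - S/4
O(t) = 6*t
b(R, E) = -3*R (b(R, E) = (6*(½ - ¼*4))*R = (6*(½ - 1))*R = (6*(-½))*R = -3*R)
b(5, -4)*(-3 - 8) = (-3*5)*(-3 - 8) = -15*(-11) = 165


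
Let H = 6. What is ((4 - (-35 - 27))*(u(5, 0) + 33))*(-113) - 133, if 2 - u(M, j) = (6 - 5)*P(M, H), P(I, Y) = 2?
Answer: -246247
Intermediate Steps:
u(M, j) = 0 (u(M, j) = 2 - (6 - 5)*2 = 2 - 2 = 0)
((4 - (-35 - 27))*(u(5, 0) + 33))*(-113) - 133 = ((4 - (-35 - 27))*(0 + 33))*(-113) - 133 = ((4 - 1*(-62))*33)*(-113) - 133 = ((4 + 62)*33)*(-113) - 133 = (66*33)*(-113) - 133 = 2178*(-113) - 133 = -246114 - 133 = -246247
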